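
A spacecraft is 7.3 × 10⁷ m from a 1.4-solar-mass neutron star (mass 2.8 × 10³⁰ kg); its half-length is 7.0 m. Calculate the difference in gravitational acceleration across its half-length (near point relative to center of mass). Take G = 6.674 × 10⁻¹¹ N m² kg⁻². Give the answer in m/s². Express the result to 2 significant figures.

Since r ≪ d, expand the inverse-square field across one radius to get the leading 2GMr/d³ term.
Δa = 2GMr/d³
   = 2 × (6.674 × 10⁻¹¹) × (2.8 × 10³⁰) × (7.0) / (7.3 × 10⁷)³
   = 6.7 × 10⁻³ m/s²

6.7 × 10⁻³ m/s²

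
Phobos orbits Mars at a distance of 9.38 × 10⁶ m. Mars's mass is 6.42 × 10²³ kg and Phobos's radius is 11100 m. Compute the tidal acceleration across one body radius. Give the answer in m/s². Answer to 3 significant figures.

a_tidal = 2GMr/d³
        = 2 × (6.674 × 10⁻¹¹) × (6.42 × 10²³) × (11100) / (9.38 × 10⁶)³
        = 1.15 × 10⁻³ m/s²

1.15 × 10⁻³ m/s²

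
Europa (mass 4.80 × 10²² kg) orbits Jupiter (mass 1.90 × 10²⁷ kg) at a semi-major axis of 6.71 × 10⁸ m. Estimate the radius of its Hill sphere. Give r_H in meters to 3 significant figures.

1.37 × 10⁷ m

r_H ≈ a (m/3M)^(1/3)
    = (6.71 × 10⁸) × (4.80 × 10²² / (3 × 1.90 × 10²⁷))^(1/3)
    = 1.37 × 10⁷ m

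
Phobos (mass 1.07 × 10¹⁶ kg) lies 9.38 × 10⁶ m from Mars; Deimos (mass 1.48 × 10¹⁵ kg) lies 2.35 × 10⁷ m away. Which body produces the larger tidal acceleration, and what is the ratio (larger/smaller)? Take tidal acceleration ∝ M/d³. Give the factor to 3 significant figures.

Phobos, by a factor of ≈ 114

Compare M/d³ for the two perturbers:
Phobos: (1.07 × 10¹⁶) / (9.38 × 10⁶)³ = 1.297 × 10⁻⁵
Deimos: (1.48 × 10¹⁵) / (2.35 × 10⁷)³ = 1.140 × 10⁻⁷
Ratio (larger/smaller) = 114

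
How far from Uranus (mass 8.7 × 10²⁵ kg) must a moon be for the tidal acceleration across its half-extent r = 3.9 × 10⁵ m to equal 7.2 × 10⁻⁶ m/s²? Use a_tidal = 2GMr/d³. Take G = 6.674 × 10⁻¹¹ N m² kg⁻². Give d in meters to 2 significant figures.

2GMr/d³ = a_tidal  ⇒  d = (2GMr / a_tidal)^(1/3)
d = (2 × 6.674×10⁻¹¹ × (8.7 × 10²⁵) × (3.9 × 10⁵) / (7.2 × 10⁻⁶))^(1/3)
  = 8.6 × 10⁸ m

8.6 × 10⁸ m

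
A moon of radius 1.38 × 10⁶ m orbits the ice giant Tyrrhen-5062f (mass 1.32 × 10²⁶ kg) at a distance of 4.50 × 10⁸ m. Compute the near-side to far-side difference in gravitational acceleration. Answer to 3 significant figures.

5.34 × 10⁻⁴ m/s²

The field gradient is 2GM/d³; across the full diameter 2r the difference is 4GMr/d³.
Δg = 4GMr/d³
   = 4 × (6.674 × 10⁻¹¹) × (1.32 × 10²⁶) × (1.38 × 10⁶) / (4.50 × 10⁸)³
   = 5.34 × 10⁻⁴ m/s²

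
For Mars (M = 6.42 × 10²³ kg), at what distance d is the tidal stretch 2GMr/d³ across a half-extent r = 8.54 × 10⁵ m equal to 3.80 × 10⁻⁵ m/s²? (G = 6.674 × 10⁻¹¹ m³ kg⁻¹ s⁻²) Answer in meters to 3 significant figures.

2GMr/d³ = a_tidal  ⇒  d = (2GMr / a_tidal)^(1/3)
d = (2 × 6.674×10⁻¹¹ × (6.42 × 10²³) × (8.54 × 10⁵) / (3.80 × 10⁻⁵))^(1/3)
  = 1.24 × 10⁸ m

1.24 × 10⁸ m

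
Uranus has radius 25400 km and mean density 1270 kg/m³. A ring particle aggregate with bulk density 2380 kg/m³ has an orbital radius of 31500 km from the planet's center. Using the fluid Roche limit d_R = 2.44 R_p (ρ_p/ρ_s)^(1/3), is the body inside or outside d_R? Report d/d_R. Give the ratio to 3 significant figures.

d_R = 2.44 × (25400 km) × (1270/2380)^(1/3) = 50270 km
d/d_R = (31500) / (50270) = 0.627
Since d/d_R < 1, the body is inside the Roche limit.

inside; d/d_R ≈ 0.627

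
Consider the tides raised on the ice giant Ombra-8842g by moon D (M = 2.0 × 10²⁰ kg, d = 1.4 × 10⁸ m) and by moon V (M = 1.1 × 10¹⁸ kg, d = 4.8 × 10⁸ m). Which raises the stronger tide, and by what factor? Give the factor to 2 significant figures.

Tidal stretch scales as M/d³; compute that for each body.
Moon D: (2.0 × 10²⁰) / (1.4 × 10⁸)³ = 7.289 × 10⁻⁵
Moon V: (1.1 × 10¹⁸) / (4.8 × 10⁸)³ = 9.946 × 10⁻⁹
Ratio (larger/smaller) = 7300

Moon D, by a factor of ≈ 7300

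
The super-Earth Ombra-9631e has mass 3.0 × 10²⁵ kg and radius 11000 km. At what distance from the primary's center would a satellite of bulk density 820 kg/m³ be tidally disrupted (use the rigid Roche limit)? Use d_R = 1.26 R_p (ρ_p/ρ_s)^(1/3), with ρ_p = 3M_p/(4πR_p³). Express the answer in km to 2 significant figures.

ρ_p = 3M_p/(4πR_p³) = 3 × (3.0 × 10²⁵) / (4π × (1.1 × 10⁷ m)³) = 5400 kg/m³
d_R = 1.26 × 11000 km × (5400/820)^(1/3)
    = 26000 km

26000 km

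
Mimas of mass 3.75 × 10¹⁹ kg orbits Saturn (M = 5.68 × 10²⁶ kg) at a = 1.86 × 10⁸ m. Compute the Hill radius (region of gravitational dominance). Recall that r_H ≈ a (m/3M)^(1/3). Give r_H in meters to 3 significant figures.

r_H ≈ a (m/3M)^(1/3)
    = (1.86 × 10⁸) × (3.75 × 10¹⁹ / (3 × 5.68 × 10²⁶))^(1/3)
    = 5.21 × 10⁵ m

5.21 × 10⁵ m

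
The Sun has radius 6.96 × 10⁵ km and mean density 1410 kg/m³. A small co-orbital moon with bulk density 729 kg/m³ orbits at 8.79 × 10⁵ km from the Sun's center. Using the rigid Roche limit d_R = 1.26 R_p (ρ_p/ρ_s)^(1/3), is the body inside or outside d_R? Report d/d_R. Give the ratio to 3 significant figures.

inside; d/d_R ≈ 0.804

d_R = 1.26 × (6.96 × 10⁵ km) × (1410/729)^(1/3) = 1.093 × 10⁶ km
d/d_R = (8.79 × 10⁵) / (1.093 × 10⁶) = 0.804
Since d/d_R < 1, the body is inside the Roche limit.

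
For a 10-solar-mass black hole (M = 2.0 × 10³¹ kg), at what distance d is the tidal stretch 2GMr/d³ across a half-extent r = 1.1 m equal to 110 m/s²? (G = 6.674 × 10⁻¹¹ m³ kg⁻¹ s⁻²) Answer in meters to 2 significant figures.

2GMr/d³ = a_tidal  ⇒  d = (2GMr / a_tidal)^(1/3)
d = (2 × 6.674×10⁻¹¹ × (2.0 × 10³¹) × (1.1) / (110))^(1/3)
  = 3.0 × 10⁶ m

3.0 × 10⁶ m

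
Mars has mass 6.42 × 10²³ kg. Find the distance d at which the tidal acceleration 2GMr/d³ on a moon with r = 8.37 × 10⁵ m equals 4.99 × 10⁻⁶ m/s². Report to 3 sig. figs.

2.43 × 10⁸ m

2GMr/d³ = a_tidal  ⇒  d = (2GMr / a_tidal)^(1/3)
d = (2 × 6.674×10⁻¹¹ × (6.42 × 10²³) × (8.37 × 10⁵) / (4.99 × 10⁻⁶))^(1/3)
  = 2.43 × 10⁸ m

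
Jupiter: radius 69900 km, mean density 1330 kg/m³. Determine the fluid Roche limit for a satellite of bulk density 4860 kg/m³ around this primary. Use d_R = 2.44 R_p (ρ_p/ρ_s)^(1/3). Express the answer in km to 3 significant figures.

1.11 × 10⁵ km

d_R = 2.44 × 69900 km × (1330/4860)^(1/3)
    = 1.11 × 10⁵ km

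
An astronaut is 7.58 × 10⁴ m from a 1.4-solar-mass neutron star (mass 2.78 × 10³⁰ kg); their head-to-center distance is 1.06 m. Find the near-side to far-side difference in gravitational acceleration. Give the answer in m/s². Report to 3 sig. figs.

1.81 × 10⁶ m/s²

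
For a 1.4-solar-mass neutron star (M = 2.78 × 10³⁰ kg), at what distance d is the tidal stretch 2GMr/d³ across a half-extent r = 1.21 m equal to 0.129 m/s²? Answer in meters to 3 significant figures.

1.52 × 10⁷ m

2GMr/d³ = a_tidal  ⇒  d = (2GMr / a_tidal)^(1/3)
d = (2 × 6.674×10⁻¹¹ × (2.78 × 10³⁰) × (1.21) / (0.129))^(1/3)
  = 1.52 × 10⁷ m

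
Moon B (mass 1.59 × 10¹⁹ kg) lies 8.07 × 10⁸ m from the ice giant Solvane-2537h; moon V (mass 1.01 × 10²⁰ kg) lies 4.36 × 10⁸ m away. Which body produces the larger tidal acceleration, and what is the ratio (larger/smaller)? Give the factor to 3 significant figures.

Moon V, by a factor of ≈ 40.3

The tide-raising term goes as M/d³ (the gradient of a 1/d² field).
Moon B: (1.59 × 10¹⁹) / (8.07 × 10⁸)³ = 3.025 × 10⁻⁸
Moon V: (1.01 × 10²⁰) / (4.36 × 10⁸)³ = 1.219 × 10⁻⁶
Ratio (larger/smaller) = 40.3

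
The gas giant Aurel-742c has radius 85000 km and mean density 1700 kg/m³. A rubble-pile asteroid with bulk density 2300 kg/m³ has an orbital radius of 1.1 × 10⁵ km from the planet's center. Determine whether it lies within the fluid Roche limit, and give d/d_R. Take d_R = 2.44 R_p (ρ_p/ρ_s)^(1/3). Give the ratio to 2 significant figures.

inside; d/d_R ≈ 0.59

d_R = 2.44 × (85000 km) × (1700/2300)^(1/3) = 1.875 × 10⁵ km
d/d_R = (1.1 × 10⁵) / (1.875 × 10⁵) = 0.59
Since d/d_R < 1, the body is inside the Roche limit.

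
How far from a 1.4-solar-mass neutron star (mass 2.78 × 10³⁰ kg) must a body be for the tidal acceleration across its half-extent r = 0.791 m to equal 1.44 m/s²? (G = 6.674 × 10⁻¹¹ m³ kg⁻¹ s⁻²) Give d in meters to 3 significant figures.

2GMr/d³ = a_tidal  ⇒  d = (2GMr / a_tidal)^(1/3)
d = (2 × 6.674×10⁻¹¹ × (2.78 × 10³⁰) × (0.791) / (1.44))^(1/3)
  = 5.89 × 10⁶ m

5.89 × 10⁶ m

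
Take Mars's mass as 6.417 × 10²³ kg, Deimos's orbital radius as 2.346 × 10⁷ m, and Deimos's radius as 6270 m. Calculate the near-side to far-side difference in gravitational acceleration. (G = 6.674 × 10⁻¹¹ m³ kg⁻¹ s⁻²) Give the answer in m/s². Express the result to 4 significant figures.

Δg = 4GMr/d³
   = 4 × (6.674 × 10⁻¹¹) × (6.417 × 10²³) × (6270) / (2.346 × 10⁷)³
   = 8.319 × 10⁻⁵ m/s²

8.319 × 10⁻⁵ m/s²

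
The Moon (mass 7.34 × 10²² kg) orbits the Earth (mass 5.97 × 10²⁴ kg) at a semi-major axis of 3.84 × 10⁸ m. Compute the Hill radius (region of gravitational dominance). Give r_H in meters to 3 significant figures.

r_H ≈ a (m/3M)^(1/3)
    = (3.84 × 10⁸) × (7.34 × 10²² / (3 × 5.97 × 10²⁴))^(1/3)
    = 6.15 × 10⁷ m

6.15 × 10⁷ m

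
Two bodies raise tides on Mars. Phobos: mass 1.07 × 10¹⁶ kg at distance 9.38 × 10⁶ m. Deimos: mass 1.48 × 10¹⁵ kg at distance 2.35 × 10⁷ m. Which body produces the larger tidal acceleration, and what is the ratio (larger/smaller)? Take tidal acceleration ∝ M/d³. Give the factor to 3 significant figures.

Tidal acceleration ∝ M/d³, so compare M/d³ for each.
Phobos: (1.07 × 10¹⁶) / (9.38 × 10⁶)³ = 1.297 × 10⁻⁵
Deimos: (1.48 × 10¹⁵) / (2.35 × 10⁷)³ = 1.140 × 10⁻⁷
Ratio (larger/smaller) = 114

Phobos, by a factor of ≈ 114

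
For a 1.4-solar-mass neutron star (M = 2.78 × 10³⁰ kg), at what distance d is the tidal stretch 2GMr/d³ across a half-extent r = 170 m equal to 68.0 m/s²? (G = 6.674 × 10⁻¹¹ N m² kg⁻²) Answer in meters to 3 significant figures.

9.75 × 10⁶ m

2GMr/d³ = a_tidal  ⇒  d = (2GMr / a_tidal)^(1/3)
d = (2 × 6.674×10⁻¹¹ × (2.78 × 10³⁰) × (170) / (68.0))^(1/3)
  = 9.75 × 10⁶ m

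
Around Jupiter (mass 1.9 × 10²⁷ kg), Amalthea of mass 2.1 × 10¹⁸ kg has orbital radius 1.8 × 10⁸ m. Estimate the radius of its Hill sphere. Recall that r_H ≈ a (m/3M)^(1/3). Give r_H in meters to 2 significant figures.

1.3 × 10⁵ m

r_H ≈ a (m/3M)^(1/3)
    = (1.8 × 10⁸) × (2.1 × 10¹⁸ / (3 × 1.9 × 10²⁷))^(1/3)
    = 1.3 × 10⁵ m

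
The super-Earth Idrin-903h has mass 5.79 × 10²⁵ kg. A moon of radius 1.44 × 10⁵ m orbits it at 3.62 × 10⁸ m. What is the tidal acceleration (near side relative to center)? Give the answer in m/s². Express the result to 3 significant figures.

Δa = 2GMr/d³
   = 2 × (6.674 × 10⁻¹¹) × (5.79 × 10²⁵) × (1.44 × 10⁵) / (3.62 × 10⁸)³
   = 2.35 × 10⁻⁵ m/s²

2.35 × 10⁻⁵ m/s²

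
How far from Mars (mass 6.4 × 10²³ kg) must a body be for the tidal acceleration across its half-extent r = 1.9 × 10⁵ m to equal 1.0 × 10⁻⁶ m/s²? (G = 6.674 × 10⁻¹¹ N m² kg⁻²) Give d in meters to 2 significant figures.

2.5 × 10⁸ m

2GMr/d³ = a_tidal  ⇒  d = (2GMr / a_tidal)^(1/3)
d = (2 × 6.674×10⁻¹¹ × (6.4 × 10²³) × (1.9 × 10⁵) / (1.0 × 10⁻⁶))^(1/3)
  = 2.5 × 10⁸ m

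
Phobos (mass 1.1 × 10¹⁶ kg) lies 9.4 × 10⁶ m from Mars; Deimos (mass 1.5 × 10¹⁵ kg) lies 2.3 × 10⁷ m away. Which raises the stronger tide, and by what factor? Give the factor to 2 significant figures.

The tide-raising term goes as M/d³ (the gradient of a 1/d² field).
Phobos: (1.1 × 10¹⁶) / (9.4 × 10⁶)³ = 1.324 × 10⁻⁵
Deimos: (1.5 × 10¹⁵) / (2.3 × 10⁷)³ = 1.233 × 10⁻⁷
Ratio (larger/smaller) = 110

Phobos, by a factor of ≈ 110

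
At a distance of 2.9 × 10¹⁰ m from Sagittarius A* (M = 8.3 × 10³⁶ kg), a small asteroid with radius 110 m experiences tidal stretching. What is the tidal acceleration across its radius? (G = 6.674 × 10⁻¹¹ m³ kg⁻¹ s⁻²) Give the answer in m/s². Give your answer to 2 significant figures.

Since r ≪ d, expand the inverse-square field across one radius to get the leading 2GMr/d³ term.
Δa = 2GMr/d³
   = 2 × (6.674 × 10⁻¹¹) × (8.3 × 10³⁶) × (110) / (2.9 × 10¹⁰)³
   = 5.0 × 10⁻³ m/s²

5.0 × 10⁻³ m/s²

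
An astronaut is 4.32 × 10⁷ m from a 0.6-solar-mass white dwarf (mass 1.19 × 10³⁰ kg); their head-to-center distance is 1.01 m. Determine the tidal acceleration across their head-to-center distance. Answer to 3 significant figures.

Δa = 2GMr/d³
   = 2 × (6.674 × 10⁻¹¹) × (1.19 × 10³⁰) × (1.01) / (4.32 × 10⁷)³
   = 1.99 × 10⁻³ m/s²

1.99 × 10⁻³ m/s²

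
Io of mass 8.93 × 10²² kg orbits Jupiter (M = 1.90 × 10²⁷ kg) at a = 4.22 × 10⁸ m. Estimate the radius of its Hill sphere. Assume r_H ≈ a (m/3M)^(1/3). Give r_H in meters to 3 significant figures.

r_H ≈ a (m/3M)^(1/3)
    = (4.22 × 10⁸) × (8.93 × 10²² / (3 × 1.90 × 10²⁷))^(1/3)
    = 1.06 × 10⁷ m

1.06 × 10⁷ m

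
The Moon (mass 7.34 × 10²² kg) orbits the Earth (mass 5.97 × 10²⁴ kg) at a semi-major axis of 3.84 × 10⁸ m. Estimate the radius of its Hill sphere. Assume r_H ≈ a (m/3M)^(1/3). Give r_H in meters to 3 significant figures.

6.15 × 10⁷ m

r_H ≈ a (m/3M)^(1/3)
    = (3.84 × 10⁸) × (7.34 × 10²² / (3 × 5.97 × 10²⁴))^(1/3)
    = 6.15 × 10⁷ m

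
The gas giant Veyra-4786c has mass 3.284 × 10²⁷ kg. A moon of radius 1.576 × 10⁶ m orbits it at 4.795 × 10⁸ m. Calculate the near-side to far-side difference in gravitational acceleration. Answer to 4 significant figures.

1.253 × 10⁻² m/s²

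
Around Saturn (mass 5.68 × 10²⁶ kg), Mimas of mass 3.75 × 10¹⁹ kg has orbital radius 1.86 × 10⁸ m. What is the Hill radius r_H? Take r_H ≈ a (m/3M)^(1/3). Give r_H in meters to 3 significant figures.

5.21 × 10⁵ m

r_H ≈ a (m/3M)^(1/3)
    = (1.86 × 10⁸) × (3.75 × 10¹⁹ / (3 × 5.68 × 10²⁶))^(1/3)
    = 5.21 × 10⁵ m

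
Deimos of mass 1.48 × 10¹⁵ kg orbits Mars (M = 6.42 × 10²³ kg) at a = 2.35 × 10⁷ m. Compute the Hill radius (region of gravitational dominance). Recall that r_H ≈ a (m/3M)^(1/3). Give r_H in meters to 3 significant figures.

2.15 × 10⁴ m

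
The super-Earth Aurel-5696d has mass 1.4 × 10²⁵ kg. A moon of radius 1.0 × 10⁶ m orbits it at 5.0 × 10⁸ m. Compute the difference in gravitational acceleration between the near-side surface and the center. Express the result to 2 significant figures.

1.5 × 10⁻⁵ m/s²

a_tidal = 2GMr/d³
        = 2 × (6.674 × 10⁻¹¹) × (1.4 × 10²⁵) × (1.0 × 10⁶) / (5.0 × 10⁸)³
        = 1.5 × 10⁻⁵ m/s²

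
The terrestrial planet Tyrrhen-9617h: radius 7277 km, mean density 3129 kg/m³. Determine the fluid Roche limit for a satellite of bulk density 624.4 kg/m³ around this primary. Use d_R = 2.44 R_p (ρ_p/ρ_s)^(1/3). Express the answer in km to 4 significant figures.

d_R = 2.44 × 7277 km × (3129/624.4)^(1/3)
    = 30380 km

30380 km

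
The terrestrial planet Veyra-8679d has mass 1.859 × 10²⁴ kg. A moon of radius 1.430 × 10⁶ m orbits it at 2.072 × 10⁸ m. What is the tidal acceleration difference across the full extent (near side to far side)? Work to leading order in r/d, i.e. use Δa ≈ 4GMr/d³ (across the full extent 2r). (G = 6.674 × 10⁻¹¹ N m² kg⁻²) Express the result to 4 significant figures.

Near-to-far spans 2r, so the tidal difference is twice the near-to-center value: 4GMr/d³.
Δa = 4GMr/d³
   = 4 × (6.674 × 10⁻¹¹) × (1.859 × 10²⁴) × (1.430 × 10⁶) / (2.072 × 10⁸)³
   = 7.978 × 10⁻⁵ m/s²

7.978 × 10⁻⁵ m/s²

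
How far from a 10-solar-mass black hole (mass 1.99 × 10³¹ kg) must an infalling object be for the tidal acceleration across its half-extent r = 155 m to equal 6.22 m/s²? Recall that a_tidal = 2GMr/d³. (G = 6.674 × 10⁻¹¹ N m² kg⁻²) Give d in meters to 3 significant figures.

4.05 × 10⁷ m

2GMr/d³ = a_tidal  ⇒  d = (2GMr / a_tidal)^(1/3)
d = (2 × 6.674×10⁻¹¹ × (1.99 × 10³¹) × (155) / (6.22))^(1/3)
  = 4.05 × 10⁷ m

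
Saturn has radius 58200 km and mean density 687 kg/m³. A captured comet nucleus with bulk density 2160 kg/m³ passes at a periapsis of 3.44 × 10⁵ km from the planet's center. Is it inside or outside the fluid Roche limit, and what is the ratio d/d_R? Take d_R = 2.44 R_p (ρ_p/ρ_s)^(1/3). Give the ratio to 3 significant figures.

outside; d/d_R ≈ 3.55

d_R = 2.44 × (58200 km) × (687/2160)^(1/3) = 96930 km
d/d_R = (3.44 × 10⁵) / (96930) = 3.55
Since d/d_R > 1, the body is outside the Roche limit.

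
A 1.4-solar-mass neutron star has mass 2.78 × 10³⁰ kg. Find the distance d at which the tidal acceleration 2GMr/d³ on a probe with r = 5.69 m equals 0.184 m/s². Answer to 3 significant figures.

2.26 × 10⁷ m

2GMr/d³ = a_tidal  ⇒  d = (2GMr / a_tidal)^(1/3)
d = (2 × 6.674×10⁻¹¹ × (2.78 × 10³⁰) × (5.69) / (0.184))^(1/3)
  = 2.26 × 10⁷ m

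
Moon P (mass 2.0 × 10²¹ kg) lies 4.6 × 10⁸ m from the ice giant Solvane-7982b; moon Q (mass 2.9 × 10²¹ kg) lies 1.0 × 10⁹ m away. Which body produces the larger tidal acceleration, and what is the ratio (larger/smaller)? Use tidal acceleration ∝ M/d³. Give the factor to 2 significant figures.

Compare M/d³ for the two perturbers:
Moon P: (2.0 × 10²¹) / (4.6 × 10⁸)³ = 2.055 × 10⁻⁵
Moon Q: (2.9 × 10²¹) / (1.0 × 10⁹)³ = 2.900 × 10⁻⁶
Ratio (larger/smaller) = 7.1

Moon P, by a factor of ≈ 7.1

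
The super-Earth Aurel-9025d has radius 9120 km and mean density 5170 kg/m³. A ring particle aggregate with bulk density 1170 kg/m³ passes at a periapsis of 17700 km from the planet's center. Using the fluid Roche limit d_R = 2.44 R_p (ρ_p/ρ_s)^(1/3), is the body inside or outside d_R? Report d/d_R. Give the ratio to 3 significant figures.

inside; d/d_R ≈ 0.485

d_R = 2.44 × (9120 km) × (5170/1170)^(1/3) = 36520 km
d/d_R = (17700) / (36520) = 0.485
Since d/d_R < 1, the body is inside the Roche limit.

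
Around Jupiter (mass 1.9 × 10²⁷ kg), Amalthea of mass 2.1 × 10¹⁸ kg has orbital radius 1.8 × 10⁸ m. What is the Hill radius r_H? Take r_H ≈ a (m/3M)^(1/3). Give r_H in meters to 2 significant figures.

r_H ≈ a (m/3M)^(1/3)
    = (1.8 × 10⁸) × (2.1 × 10¹⁸ / (3 × 1.9 × 10²⁷))^(1/3)
    = 1.3 × 10⁵ m

1.3 × 10⁵ m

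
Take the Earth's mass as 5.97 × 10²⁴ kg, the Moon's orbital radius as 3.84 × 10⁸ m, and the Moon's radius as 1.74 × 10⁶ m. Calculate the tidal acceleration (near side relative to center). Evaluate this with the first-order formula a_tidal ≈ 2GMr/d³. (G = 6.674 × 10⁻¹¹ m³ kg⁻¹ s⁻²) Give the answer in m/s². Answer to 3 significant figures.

Differencing GM/(d−r)² and GM/d² to first order in r/d gives 2GMr/d³.
Δa = 2GMr/d³
   = 2 × (6.674 × 10⁻¹¹) × (5.97 × 10²⁴) × (1.74 × 10⁶) / (3.84 × 10⁸)³
   = 2.45 × 10⁻⁵ m/s²

2.45 × 10⁻⁵ m/s²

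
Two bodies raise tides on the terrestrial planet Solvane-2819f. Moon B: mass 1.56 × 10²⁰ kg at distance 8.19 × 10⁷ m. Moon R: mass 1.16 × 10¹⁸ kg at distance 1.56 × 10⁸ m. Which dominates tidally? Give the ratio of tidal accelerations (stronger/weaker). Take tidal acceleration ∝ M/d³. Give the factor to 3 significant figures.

Moon B, by a factor of ≈ 929

Tidal stretch scales as M/d³; compute that for each body.
Moon B: (1.56 × 10²⁰) / (8.19 × 10⁷)³ = 2.840 × 10⁻⁴
Moon R: (1.16 × 10¹⁸) / (1.56 × 10⁸)³ = 3.056 × 10⁻⁷
Ratio (larger/smaller) = 929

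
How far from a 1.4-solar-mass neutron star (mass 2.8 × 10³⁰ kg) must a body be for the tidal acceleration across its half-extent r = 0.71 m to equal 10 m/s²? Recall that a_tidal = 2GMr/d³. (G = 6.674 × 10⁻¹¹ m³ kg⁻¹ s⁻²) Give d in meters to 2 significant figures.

3.0 × 10⁶ m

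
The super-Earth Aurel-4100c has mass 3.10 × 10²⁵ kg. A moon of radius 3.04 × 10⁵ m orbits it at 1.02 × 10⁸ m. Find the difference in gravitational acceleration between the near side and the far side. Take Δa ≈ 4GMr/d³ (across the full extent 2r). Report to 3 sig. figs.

2.37 × 10⁻³ m/s²

Near-to-far spans 2r, so the tidal difference is twice the near-to-center value: 4GMr/d³.
Δa = 4GMr/d³
   = 4 × (6.674 × 10⁻¹¹) × (3.10 × 10²⁵) × (3.04 × 10⁵) / (1.02 × 10⁸)³
   = 2.37 × 10⁻³ m/s²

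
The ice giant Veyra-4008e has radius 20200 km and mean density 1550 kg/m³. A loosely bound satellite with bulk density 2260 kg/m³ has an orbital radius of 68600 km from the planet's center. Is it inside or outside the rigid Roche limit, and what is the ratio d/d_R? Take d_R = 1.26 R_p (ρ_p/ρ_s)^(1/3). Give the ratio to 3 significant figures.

outside; d/d_R ≈ 3.06

d_R = 1.26 × (20200 km) × (1550/2260)^(1/3) = 22450 km
d/d_R = (68600) / (22450) = 3.06
Since d/d_R > 1, the body is outside the Roche limit.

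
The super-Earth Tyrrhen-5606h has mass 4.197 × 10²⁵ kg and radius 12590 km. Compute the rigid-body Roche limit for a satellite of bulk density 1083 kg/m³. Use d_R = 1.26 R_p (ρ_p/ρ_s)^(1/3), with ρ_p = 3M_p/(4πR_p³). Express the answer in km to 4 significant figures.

26450 km

ρ_p = 3M_p/(4πR_p³) = 3 × (4.197 × 10²⁵) / (4π × (1.259 × 10⁷ m)³) = 5021 kg/m³
d_R = 1.26 × 12590 km × (5021/1083)^(1/3)
    = 26450 km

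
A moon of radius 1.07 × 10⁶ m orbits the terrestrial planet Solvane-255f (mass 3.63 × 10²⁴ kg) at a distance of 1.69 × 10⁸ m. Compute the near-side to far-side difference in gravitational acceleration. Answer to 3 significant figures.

Δa = 4GMr/d³
   = 4 × (6.674 × 10⁻¹¹) × (3.63 × 10²⁴) × (1.07 × 10⁶) / (1.69 × 10⁸)³
   = 2.15 × 10⁻⁴ m/s²

2.15 × 10⁻⁴ m/s²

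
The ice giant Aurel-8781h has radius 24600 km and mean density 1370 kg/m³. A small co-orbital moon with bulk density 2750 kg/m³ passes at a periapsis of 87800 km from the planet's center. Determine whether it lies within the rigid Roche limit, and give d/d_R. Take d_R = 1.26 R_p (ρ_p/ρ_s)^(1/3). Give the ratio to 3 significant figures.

outside; d/d_R ≈ 3.57

d_R = 1.26 × (24600 km) × (1370/2750)^(1/3) = 24570 km
d/d_R = (87800) / (24570) = 3.57
Since d/d_R > 1, the body is outside the Roche limit.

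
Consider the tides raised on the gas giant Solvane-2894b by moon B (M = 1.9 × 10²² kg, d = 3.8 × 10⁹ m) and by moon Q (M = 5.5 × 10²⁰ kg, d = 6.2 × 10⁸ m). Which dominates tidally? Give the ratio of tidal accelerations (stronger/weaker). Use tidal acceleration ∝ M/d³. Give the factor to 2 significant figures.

Moon Q, by a factor of ≈ 6.7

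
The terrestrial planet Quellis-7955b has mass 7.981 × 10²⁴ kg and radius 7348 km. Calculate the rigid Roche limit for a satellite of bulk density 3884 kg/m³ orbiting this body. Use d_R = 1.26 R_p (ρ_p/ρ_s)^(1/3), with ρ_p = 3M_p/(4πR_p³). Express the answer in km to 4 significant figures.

ρ_p = 3M_p/(4πR_p³) = 3 × (7.981 × 10²⁴) / (4π × (7.348 × 10⁶ m)³) = 4802 kg/m³
d_R = 1.26 × 7348 km × (4802/3884)^(1/3)
    = 9937 km

9937 km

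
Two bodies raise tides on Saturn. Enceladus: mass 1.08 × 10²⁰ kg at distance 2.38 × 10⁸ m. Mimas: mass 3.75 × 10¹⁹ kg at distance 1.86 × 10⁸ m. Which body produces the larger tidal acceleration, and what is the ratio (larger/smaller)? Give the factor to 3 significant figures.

Enceladus, by a factor of ≈ 1.37

Compare M/d³ for the two perturbers:
Enceladus: (1.08 × 10²⁰) / (2.38 × 10⁸)³ = 8.011 × 10⁻⁶
Mimas: (3.75 × 10¹⁹) / (1.86 × 10⁸)³ = 5.828 × 10⁻⁶
Ratio (larger/smaller) = 1.37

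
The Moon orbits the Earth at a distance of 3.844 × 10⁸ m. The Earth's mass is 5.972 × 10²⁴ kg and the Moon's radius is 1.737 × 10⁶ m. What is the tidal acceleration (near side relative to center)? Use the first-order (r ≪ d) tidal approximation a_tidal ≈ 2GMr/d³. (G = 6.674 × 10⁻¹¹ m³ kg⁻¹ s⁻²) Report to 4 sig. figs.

2.438 × 10⁻⁵ m/s²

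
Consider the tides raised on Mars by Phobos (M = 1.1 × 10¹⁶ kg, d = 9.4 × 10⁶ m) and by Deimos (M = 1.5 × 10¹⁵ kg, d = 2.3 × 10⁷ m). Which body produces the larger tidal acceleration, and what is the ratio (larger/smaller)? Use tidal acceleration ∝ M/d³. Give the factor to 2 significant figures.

Phobos, by a factor of ≈ 110

Tidal acceleration ∝ M/d³, so compare M/d³ for each.
Phobos: (1.1 × 10¹⁶) / (9.4 × 10⁶)³ = 1.324 × 10⁻⁵
Deimos: (1.5 × 10¹⁵) / (2.3 × 10⁷)³ = 1.233 × 10⁻⁷
Ratio (larger/smaller) = 110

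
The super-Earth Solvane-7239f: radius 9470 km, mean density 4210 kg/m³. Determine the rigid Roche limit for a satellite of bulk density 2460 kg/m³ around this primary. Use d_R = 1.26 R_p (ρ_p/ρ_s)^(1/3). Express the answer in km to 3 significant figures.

d_R = 1.26 × 9470 km × (4210/2460)^(1/3)
    = 14300 km

14300 km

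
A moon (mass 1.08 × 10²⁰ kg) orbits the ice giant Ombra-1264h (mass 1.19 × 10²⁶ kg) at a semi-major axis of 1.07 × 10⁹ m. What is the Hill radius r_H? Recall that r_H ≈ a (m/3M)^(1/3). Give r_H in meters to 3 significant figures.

r_H ≈ a (m/3M)^(1/3)
    = (1.07 × 10⁹) × (1.08 × 10²⁰ / (3 × 1.19 × 10²⁶))^(1/3)
    = 7.18 × 10⁶ m

7.18 × 10⁶ m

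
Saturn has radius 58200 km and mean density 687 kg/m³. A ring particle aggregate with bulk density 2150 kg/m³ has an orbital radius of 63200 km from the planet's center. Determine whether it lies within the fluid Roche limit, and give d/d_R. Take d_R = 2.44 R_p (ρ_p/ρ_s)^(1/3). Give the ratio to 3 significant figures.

inside; d/d_R ≈ 0.651

d_R = 2.44 × (58200 km) × (687/2150)^(1/3) = 97090 km
d/d_R = (63200) / (97090) = 0.651
Since d/d_R < 1, the body is inside the Roche limit.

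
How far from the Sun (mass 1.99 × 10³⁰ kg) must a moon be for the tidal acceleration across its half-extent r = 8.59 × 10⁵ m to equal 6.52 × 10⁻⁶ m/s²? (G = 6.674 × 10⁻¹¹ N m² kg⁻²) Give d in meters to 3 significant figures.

2GMr/d³ = a_tidal  ⇒  d = (2GMr / a_tidal)^(1/3)
d = (2 × 6.674×10⁻¹¹ × (1.99 × 10³⁰) × (8.59 × 10⁵) / (6.52 × 10⁻⁶))^(1/3)
  = 3.27 × 10¹⁰ m

3.27 × 10¹⁰ m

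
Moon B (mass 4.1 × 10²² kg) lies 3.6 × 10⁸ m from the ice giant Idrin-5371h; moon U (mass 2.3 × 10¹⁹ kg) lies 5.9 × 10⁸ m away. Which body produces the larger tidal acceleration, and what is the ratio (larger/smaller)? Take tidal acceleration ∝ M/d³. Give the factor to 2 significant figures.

Tidal stretch scales as M/d³; compute that for each body.
Moon B: (4.1 × 10²²) / (3.6 × 10⁸)³ = 8.788 × 10⁻⁴
Moon U: (2.3 × 10¹⁹) / (5.9 × 10⁸)³ = 1.120 × 10⁻⁷
Ratio (larger/smaller) = 7800

Moon B, by a factor of ≈ 7800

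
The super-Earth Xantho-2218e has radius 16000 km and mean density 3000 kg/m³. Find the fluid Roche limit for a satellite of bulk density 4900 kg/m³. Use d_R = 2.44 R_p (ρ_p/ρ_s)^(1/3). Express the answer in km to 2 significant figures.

d_R = 2.44 × 16000 km × (3000/4900)^(1/3)
    = 33000 km

33000 km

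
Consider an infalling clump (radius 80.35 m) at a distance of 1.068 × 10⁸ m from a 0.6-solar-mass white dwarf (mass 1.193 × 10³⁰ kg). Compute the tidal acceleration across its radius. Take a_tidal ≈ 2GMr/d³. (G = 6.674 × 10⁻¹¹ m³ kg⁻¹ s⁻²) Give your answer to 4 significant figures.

1.050 × 10⁻² m/s²

Δa = 2GMr/d³
   = 2 × (6.674 × 10⁻¹¹) × (1.193 × 10³⁰) × (80.35) / (1.068 × 10⁸)³
   = 1.050 × 10⁻² m/s²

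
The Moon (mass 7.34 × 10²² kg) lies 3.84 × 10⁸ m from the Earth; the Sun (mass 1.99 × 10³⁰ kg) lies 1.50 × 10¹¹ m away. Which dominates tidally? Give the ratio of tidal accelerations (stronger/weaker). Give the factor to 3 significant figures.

The tide-raising term goes as M/d³ (the gradient of a 1/d² field).
The Moon: (7.34 × 10²²) / (3.84 × 10⁸)³ = 1.296 × 10⁻³
The Sun: (1.99 × 10³⁰) / (1.50 × 10¹¹)³ = 5.896 × 10⁻⁴
Ratio (larger/smaller) = 2.20

The Moon, by a factor of ≈ 2.20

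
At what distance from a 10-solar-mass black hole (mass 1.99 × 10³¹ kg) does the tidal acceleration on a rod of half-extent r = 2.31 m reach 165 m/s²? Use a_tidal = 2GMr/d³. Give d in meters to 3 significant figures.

3.34 × 10⁶ m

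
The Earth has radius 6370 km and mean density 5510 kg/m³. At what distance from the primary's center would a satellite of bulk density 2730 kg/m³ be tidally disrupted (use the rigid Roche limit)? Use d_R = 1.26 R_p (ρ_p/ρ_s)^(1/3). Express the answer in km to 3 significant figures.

10100 km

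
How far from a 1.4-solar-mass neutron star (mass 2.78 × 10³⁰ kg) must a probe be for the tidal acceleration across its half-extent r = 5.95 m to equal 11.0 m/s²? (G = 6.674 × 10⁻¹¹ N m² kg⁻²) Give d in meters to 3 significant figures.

5.86 × 10⁶ m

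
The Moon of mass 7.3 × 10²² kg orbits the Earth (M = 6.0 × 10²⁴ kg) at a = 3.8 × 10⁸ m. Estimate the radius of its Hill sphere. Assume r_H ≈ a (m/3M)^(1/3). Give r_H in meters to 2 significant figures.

r_H ≈ a (m/3M)^(1/3)
    = (3.8 × 10⁸) × (7.3 × 10²² / (3 × 6.0 × 10²⁴))^(1/3)
    = 6.1 × 10⁷ m

6.1 × 10⁷ m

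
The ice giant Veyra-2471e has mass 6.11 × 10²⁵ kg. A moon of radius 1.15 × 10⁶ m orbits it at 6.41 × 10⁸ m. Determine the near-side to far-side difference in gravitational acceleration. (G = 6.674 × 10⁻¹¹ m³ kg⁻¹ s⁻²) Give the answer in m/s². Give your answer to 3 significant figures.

7.12 × 10⁻⁵ m/s²

Near-to-far spans 2r, so the tidal difference is twice the near-to-center value: 4GMr/d³.
Δg = 4GMr/d³
   = 4 × (6.674 × 10⁻¹¹) × (6.11 × 10²⁵) × (1.15 × 10⁶) / (6.41 × 10⁸)³
   = 7.12 × 10⁻⁵ m/s²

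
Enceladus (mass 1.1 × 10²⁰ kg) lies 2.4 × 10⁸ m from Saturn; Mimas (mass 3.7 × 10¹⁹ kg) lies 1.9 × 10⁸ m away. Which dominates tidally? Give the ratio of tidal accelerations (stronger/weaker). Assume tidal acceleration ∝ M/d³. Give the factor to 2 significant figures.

Enceladus, by a factor of ≈ 1.5

The tide-raising term goes as M/d³ (the gradient of a 1/d² field).
Enceladus: (1.1 × 10²⁰) / (2.4 × 10⁸)³ = 7.957 × 10⁻⁶
Mimas: (3.7 × 10¹⁹) / (1.9 × 10⁸)³ = 5.394 × 10⁻⁶
Ratio (larger/smaller) = 1.5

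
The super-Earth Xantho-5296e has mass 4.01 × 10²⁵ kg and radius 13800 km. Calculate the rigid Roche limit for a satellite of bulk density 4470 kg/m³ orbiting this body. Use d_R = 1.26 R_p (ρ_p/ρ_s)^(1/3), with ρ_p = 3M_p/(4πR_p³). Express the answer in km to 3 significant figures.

16200 km

ρ_p = 3M_p/(4πR_p³) = 3 × (4.01 × 10²⁵) / (4π × (1.38 × 10⁷ m)³) = 3640 kg/m³
d_R = 1.26 × 13800 km × (3640/4470)^(1/3)
    = 16200 km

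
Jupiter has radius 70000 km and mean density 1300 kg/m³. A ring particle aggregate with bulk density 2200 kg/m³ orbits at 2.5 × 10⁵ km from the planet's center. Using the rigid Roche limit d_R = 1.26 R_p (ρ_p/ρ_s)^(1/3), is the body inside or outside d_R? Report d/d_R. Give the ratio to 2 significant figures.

outside; d/d_R ≈ 3.4

d_R = 1.26 × (70000 km) × (1300/2200)^(1/3) = 74010 km
d/d_R = (2.5 × 10⁵) / (74010) = 3.4
Since d/d_R > 1, the body is outside the Roche limit.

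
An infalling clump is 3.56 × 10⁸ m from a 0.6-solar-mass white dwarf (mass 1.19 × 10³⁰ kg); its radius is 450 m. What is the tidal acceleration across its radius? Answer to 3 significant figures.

The tidal stretch is the gradient of GM/d² times the body's extent r, hence the 1/d³ dependence.
Δa = 2GMr/d³
   = 2 × (6.674 × 10⁻¹¹) × (1.19 × 10³⁰) × (450) / (3.56 × 10⁸)³
   = 1.58 × 10⁻³ m/s²

1.58 × 10⁻³ m/s²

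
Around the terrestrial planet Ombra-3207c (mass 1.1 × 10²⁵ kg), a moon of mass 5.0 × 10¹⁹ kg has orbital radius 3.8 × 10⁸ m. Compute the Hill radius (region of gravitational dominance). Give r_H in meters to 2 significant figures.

4.4 × 10⁶ m

r_H ≈ a (m/3M)^(1/3)
    = (3.8 × 10⁸) × (5.0 × 10¹⁹ / (3 × 1.1 × 10²⁵))^(1/3)
    = 4.4 × 10⁶ m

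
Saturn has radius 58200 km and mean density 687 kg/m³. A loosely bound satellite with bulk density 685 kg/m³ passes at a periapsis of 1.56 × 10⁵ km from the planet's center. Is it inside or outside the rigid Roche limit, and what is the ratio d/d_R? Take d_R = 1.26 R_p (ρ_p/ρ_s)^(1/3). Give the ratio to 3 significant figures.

outside; d/d_R ≈ 2.13

d_R = 1.26 × (58200 km) × (687/685)^(1/3) = 73400 km
d/d_R = (1.56 × 10⁵) / (73400) = 2.13
Since d/d_R > 1, the body is outside the Roche limit.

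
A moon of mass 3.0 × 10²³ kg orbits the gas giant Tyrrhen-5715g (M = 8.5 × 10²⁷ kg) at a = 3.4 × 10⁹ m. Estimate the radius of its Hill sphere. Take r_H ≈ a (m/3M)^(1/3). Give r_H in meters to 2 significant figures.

7.7 × 10⁷ m

r_H ≈ a (m/3M)^(1/3)
    = (3.4 × 10⁹) × (3.0 × 10²³ / (3 × 8.5 × 10²⁷))^(1/3)
    = 7.7 × 10⁷ m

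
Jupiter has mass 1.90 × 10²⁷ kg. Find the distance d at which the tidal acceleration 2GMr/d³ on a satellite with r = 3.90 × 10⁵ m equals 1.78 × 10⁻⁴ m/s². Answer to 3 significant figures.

2GMr/d³ = a_tidal  ⇒  d = (2GMr / a_tidal)^(1/3)
d = (2 × 6.674×10⁻¹¹ × (1.90 × 10²⁷) × (3.90 × 10⁵) / (1.78 × 10⁻⁴))^(1/3)
  = 8.22 × 10⁸ m

8.22 × 10⁸ m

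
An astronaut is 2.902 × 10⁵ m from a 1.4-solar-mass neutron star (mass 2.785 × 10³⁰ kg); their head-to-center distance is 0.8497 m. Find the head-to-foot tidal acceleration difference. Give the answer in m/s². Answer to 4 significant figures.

Δg = 4GMr/d³
   = 4 × (6.674 × 10⁻¹¹) × (2.785 × 10³⁰) × (0.8497) / (2.902 × 10⁵)³
   = 2.585 × 10⁴ m/s²

2.585 × 10⁴ m/s²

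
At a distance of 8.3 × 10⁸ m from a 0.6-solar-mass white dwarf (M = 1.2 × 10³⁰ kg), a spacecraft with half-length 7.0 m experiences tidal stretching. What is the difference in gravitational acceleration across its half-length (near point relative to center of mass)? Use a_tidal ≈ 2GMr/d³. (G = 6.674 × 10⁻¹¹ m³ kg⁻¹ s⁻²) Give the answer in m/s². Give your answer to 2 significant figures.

2.0 × 10⁻⁶ m/s²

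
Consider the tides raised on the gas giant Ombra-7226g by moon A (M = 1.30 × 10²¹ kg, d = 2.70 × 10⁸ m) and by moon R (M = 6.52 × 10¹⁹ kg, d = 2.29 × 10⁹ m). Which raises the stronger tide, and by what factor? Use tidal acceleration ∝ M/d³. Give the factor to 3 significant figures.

Tidal acceleration ∝ M/d³, so compare M/d³ for each.
Moon A: (1.30 × 10²¹) / (2.70 × 10⁸)³ = 6.605 × 10⁻⁵
Moon R: (6.52 × 10¹⁹) / (2.29 × 10⁹)³ = 5.429 × 10⁻⁹
Ratio (larger/smaller) = 12200

Moon A, by a factor of ≈ 12200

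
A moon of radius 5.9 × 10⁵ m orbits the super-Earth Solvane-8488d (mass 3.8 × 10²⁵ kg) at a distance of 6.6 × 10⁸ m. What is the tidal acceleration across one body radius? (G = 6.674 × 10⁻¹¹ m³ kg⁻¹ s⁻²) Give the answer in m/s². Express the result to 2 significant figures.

1.0 × 10⁻⁵ m/s²

Δg = 2GMr/d³
   = 2 × (6.674 × 10⁻¹¹) × (3.8 × 10²⁵) × (5.9 × 10⁵) / (6.6 × 10⁸)³
   = 1.0 × 10⁻⁵ m/s²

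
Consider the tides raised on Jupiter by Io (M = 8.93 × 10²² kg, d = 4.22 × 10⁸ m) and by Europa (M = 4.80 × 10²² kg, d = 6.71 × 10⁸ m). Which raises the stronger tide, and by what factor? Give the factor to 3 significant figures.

Io, by a factor of ≈ 7.48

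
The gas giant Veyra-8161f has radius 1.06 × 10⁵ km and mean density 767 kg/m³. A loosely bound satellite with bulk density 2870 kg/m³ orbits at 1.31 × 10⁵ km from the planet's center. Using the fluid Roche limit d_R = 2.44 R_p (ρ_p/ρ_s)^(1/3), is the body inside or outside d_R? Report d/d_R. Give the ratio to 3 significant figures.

inside; d/d_R ≈ 0.786

d_R = 2.44 × (1.06 × 10⁵ km) × (767/2870)^(1/3) = 1.666 × 10⁵ km
d/d_R = (1.31 × 10⁵) / (1.666 × 10⁵) = 0.786
Since d/d_R < 1, the body is inside the Roche limit.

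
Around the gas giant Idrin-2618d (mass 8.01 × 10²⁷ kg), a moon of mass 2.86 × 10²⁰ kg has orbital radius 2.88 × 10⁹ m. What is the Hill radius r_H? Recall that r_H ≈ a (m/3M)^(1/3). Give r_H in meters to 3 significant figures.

6.58 × 10⁶ m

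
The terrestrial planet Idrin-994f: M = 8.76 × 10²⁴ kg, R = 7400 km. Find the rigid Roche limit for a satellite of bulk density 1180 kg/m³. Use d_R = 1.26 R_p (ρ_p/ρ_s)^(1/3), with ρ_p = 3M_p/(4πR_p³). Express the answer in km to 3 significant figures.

15200 km

ρ_p = 3M_p/(4πR_p³) = 3 × (8.76 × 10²⁴) / (4π × (7.40 × 10⁶ m)³) = 5160 kg/m³
d_R = 1.26 × 7400 km × (5160/1180)^(1/3)
    = 15200 km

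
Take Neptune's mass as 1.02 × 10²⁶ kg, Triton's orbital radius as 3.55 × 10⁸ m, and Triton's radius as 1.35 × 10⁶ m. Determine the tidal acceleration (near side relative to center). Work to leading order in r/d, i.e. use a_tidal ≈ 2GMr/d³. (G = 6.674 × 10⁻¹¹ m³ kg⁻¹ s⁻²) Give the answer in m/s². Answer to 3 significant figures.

4.11 × 10⁻⁴ m/s²

Δg = 2GMr/d³
   = 2 × (6.674 × 10⁻¹¹) × (1.02 × 10²⁶) × (1.35 × 10⁶) / (3.55 × 10⁸)³
   = 4.11 × 10⁻⁴ m/s²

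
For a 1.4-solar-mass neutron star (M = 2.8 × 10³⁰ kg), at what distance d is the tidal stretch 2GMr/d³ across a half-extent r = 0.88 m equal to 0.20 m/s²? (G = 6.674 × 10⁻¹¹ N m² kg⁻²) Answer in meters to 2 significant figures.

2GMr/d³ = a_tidal  ⇒  d = (2GMr / a_tidal)^(1/3)
d = (2 × 6.674×10⁻¹¹ × (2.8 × 10³⁰) × (0.88) / (0.20))^(1/3)
  = 1.2 × 10⁷ m

1.2 × 10⁷ m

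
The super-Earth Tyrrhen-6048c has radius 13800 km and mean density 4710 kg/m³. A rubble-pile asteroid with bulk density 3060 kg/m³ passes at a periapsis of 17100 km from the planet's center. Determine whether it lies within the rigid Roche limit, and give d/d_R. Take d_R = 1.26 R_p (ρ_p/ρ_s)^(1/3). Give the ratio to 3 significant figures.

inside; d/d_R ≈ 0.852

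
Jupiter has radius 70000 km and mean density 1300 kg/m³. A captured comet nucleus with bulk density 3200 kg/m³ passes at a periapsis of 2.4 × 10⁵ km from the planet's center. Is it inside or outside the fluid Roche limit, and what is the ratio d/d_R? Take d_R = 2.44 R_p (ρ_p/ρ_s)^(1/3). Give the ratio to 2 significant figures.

d_R = 2.44 × (70000 km) × (1300/3200)^(1/3) = 1.265 × 10⁵ km
d/d_R = (2.4 × 10⁵) / (1.265 × 10⁵) = 1.9
Since d/d_R > 1, the body is outside the Roche limit.

outside; d/d_R ≈ 1.9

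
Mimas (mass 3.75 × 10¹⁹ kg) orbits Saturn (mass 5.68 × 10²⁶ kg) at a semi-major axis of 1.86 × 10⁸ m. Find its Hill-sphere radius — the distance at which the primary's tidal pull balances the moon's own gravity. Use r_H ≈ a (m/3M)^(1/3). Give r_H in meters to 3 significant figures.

5.21 × 10⁵ m

r_H ≈ a (m/3M)^(1/3)
    = (1.86 × 10⁸) × (3.75 × 10¹⁹ / (3 × 5.68 × 10²⁶))^(1/3)
    = 5.21 × 10⁵ m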